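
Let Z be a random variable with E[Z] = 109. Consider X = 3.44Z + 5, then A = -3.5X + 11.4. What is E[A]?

E[A] = -1318.46

E[X] = 3.44·109 + 5 = 379.96.
E[A] = (-3.5)·379.96 + 11.4 = -1318.46.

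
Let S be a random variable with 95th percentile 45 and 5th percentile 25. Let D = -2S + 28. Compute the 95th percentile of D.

Since a = -2 < 0 the transformation is decreasing, reversing order: the 95th percentile of D corresponds to the 5th percentile of S.
So P_{95}(D) = a·P_{5}(S) + b = (-2)·25 + 28 = -22.

95th percentile of D = -22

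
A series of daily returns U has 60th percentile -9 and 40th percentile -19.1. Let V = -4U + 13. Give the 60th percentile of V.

60th percentile of V = 89.4

Since a = -4 < 0 the transformation is decreasing, reversing order: the 60th percentile of V corresponds to the 40th percentile of U.
So P_{60}(V) = a·P_{40}(U) + b = (-4)·(-19.1) + 13 = 89.4.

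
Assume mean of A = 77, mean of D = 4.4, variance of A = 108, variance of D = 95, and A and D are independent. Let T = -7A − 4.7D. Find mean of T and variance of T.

mean of T = -559.68, variance of T = 7390.55

mean of T = (-7)·mean of A + (-4.7)·mean of D = (-7)·77 + (-4.7)·4.4 = -559.68.
variance of T = a²·variance of A + b²·variance of D + 2ab·covariance of A and D with a = -7, b = -4.7.
Independence gives covariance of A and D = 0.
= (-7)²·108 + (-4.7)²·95 + 2·(-7)·(-4.7)·0
= 5292 + 2098.55 + 0 = 7390.55.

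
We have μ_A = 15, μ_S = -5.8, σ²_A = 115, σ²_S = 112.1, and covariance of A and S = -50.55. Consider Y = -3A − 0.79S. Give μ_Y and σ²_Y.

μ_Y = (-3)·μ_A + (-0.79)·μ_S = (-3)·15 + (-0.79)·(-5.8) = -40.418.
σ²_Y = a²·σ²_A + b²·σ²_S + 2ab·covariance of A and S with a = -3, b = -0.79.
= (-3)²·115 + (-0.79)²·112.1 + 2·(-3)·(-0.79)·(-50.55)
= 1035 + 69.96161 + (-239.607) = 865.35461.

μ_Y = -40.418, σ²_Y = 865.35461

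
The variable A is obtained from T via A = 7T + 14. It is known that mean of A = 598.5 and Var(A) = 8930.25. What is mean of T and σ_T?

mean of T = 83.5, σ_T = 13.5

From A = 7T + 14: mean of A = a·mean of T + b, so mean of T = (mean of A − b)/a = (598.5 − 14)/7 = 83.5.
σ_A = √8930.25 = 94.5.
σ_A = |a|·σ_T, so σ_T = 94.5/|7| = 13.5.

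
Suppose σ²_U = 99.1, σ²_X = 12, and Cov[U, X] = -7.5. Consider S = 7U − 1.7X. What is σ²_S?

σ²_S = a²·σ²_U + b²·σ²_X + 2ab·Cov[U, X] with a = 7, b = -1.7.
= 7²·99.1 + (-1.7)²·12 + 2·7·(-1.7)·(-7.5)
= 4855.9 + 34.68 + 178.5 = 5069.08.

σ²_S = 5069.08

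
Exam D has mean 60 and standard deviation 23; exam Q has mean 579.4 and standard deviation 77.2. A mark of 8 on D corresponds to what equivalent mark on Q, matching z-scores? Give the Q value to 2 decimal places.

Q = 404.86

z = (8 − 60)/23 ≈ -2.2609.
Q = 579.4 + z·77.2 = 579.4 + (8 − 60)·77.2/23 ≈ 404.86.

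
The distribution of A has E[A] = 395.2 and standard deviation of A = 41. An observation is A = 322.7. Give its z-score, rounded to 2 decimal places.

z = (A − E[A]) / standard deviation of A = (322.7 − 395.2) / 41 ≈ -1.77.

z = -1.77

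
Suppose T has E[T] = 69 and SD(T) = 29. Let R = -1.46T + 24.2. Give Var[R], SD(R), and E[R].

R = -1.46T + 24.2 is linear with a = -1.46, b = 24.2.
Var[T] = 29² = 841.
Var[R] = a²·Var[T] = (-1.46)²·841 = 1792.6756 (the additive constant 24.2 does not affect variance).
SD(R) = |a|·SD(T) = |-1.46|·29 = 42.34.
E[R] = a·E[T] + b = (-1.46)·69 + 24.2 = -76.54.

Var[R] = 1792.6756, SD(R) = 42.34, E[R] = -76.54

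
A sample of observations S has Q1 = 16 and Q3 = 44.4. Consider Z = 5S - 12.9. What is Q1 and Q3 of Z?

Q1(Z) = 67.1, Q3(Z) = 209.1

a = 5 > 0: Q1(Z) = a·Q1(S)+b = 67.1, Q3(Z) = a·Q3(S)+b = 209.1.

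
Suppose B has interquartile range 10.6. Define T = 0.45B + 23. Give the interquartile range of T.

IQR(T) = 4.77

Under T = aB + b, IQR(T) = |a|·IQR(B) = |0.45|·10.6 = 4.77 (shifts cancel; spread scales by |a|).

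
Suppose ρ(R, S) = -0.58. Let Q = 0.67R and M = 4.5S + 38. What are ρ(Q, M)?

Linear rescalings preserve correlation up to sign; here the slopes 0.67 and 4.5 have the same sign, so ρ(Q, M) = ρ(R, S) = -0.58.

ρ(Q, M) = -0.58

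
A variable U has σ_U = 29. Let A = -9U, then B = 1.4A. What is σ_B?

σ_B = 365.4

σ_A = |-9|·29 = 261.
σ_B = |1.4|·261 = 365.4.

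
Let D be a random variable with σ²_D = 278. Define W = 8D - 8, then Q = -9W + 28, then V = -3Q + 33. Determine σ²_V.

σ²_W = 8²·278 = 17792.
σ²_Q = (-9)²·17792 = 1441152.
σ²_V = (-3)²·1441152 = 12970368.

σ²_V = 12970368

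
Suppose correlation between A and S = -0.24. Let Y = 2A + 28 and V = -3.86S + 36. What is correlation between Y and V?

Linear rescalings preserve |correlation|; the slopes 2 and -3.86 have opposite signs, so the correlation flips sign: correlation between Y and V = −correlation between A and S = 0.24.

correlation between Y and V = 0.24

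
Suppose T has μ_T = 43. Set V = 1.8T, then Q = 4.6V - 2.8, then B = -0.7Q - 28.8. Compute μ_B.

μ_V = 1.8·43 = 77.4.
μ_Q = 4.6·77.4 + (-2.8) = 353.24.
μ_B = (-0.7)·353.24 + (-28.8) = -276.068.

μ_B = -276.068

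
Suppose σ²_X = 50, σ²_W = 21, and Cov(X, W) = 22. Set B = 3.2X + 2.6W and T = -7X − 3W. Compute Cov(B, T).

By bilinearity, Cov(B, T) = ac·σ²_X + bd·σ²_W + (ad+bc)·Cov(X, W), with a=3.2, b=2.6, c=-7, d=-3.
ac·σ²_X = 3.2·(-7)·50 = -1120
bd·σ²_W = 2.6·(-3)·21 = -163.8
(ad+bc)·Cov(X, W) = (-27.8)·22 = -611.6
Cov(B, T) = -1120 + (-163.8) + (-611.6) = -1895.4.

Cov(B, T) = -1895.4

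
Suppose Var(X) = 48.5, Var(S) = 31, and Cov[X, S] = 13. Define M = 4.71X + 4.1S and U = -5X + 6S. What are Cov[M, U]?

Cov[M, U] = -278.695

By bilinearity, Cov[M, U] = ac·Var(X) + bd·Var(S) + (ad+bc)·Cov[X, S], with a=4.71, b=4.1, c=-5, d=6.
ac·Var(X) = 4.71·(-5)·48.5 = -1142.175
bd·Var(S) = 4.1·6·31 = 762.6
(ad+bc)·Cov[X, S] = (7.76)·13 = 100.88
Cov[M, U] = -1142.175 + 762.6 + 100.88 = -278.695.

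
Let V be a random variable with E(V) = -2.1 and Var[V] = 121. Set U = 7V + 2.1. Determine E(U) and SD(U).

E(U) = -12.6, SD(U) = 77

U = 7V + 2.1 is linear with a = 7, b = 2.1.
E(U) = a·E(V) + b = 7·(-2.1) + 2.1 = -12.6.
SD(V) = √121 = 11.
SD(U) = |a|·SD(V) = |7|·11 = 77.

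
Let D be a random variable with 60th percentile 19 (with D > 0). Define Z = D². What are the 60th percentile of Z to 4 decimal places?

D² is increasing, so P_{60}(Z) = g(P_{60}(D)) = 361.

60th percentile of Z = 361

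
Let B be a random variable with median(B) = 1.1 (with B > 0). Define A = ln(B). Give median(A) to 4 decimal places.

median(A) = 0.0953

ln(B) is monotone on this domain, so median(A) = ln(1.1) ≈ 0.0953.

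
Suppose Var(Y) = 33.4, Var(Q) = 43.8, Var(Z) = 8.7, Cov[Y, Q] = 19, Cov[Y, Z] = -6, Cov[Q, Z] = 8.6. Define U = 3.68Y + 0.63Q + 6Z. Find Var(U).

Var(U) = a²·Var(Y) + b²·Var(Q) + c²·Var(Z) + 2ab·Cov[Y, Q] + 2ac·Cov[Y, Z] + 2bc·Cov[Q, Z], with a = 3.68, b = 0.63, c = 6.
= 452.31616 + 17.38422 + 313.2 + 88.0992 + (-264.96) + 65.016
= 671.05558.

Var(U) = 671.05558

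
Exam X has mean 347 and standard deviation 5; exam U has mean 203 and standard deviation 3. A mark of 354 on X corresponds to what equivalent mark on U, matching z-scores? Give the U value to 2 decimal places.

z = (354 − 347)/5 = 1.4.
U = 203 + z·3 = 203 + (354 − 347)·3/5 = 207.20.

U = 207.20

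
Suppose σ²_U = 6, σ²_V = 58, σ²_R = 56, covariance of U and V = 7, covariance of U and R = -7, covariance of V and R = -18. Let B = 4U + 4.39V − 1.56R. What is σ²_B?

σ²_B = a²·σ²_U + b²·σ²_V + c²·σ²_R + 2ab·covariance of U and V + 2ac·covariance of U and R + 2bc·covariance of V and R, with a = 4, b = 4.39, c = -1.56.
= 96 + 1117.7818 + 136.2816 + 245.84 + 87.36 + 246.5424
= 1929.8058.

σ²_B = 1929.8058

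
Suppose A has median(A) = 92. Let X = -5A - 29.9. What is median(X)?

A linear map preserves order up to sign, so median(X) = a·median(A) + b = (-5)·92 + (-29.9) = -489.9.

median(X) = -489.9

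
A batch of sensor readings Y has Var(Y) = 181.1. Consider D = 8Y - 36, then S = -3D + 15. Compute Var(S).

Var(S) = 104313.6

Var(D) = 8²·181.1 = 11590.4.
Var(S) = (-3)²·11590.4 = 104313.6.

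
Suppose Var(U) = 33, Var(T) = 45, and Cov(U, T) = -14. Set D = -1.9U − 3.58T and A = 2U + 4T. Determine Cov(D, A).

By bilinearity, Cov(D, A) = ac·Var(U) + bd·Var(T) + (ad+bc)·Cov(U, T), with a=-1.9, b=-3.58, c=2, d=4.
ac·Var(U) = (-1.9)·2·33 = -125.4
bd·Var(T) = (-3.58)·4·45 = -644.4
(ad+bc)·Cov(U, T) = (-14.76)·(-14) = 206.64
Cov(D, A) = -125.4 + (-644.4) + 206.64 = -563.16.

Cov(D, A) = -563.16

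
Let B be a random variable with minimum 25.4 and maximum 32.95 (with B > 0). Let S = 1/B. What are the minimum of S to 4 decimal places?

1/B is decreasing on this domain, so min(S) comes from max(B) = 32.95: min(S) = 1/(32.95) ≈ 0.0303.

min(S) = 0.0303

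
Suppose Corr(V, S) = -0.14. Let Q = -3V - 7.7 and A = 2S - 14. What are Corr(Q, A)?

Corr(Q, A) = 0.14

Linear rescalings preserve |correlation|; the slopes -3 and 2 have opposite signs, so the correlation flips sign: Corr(Q, A) = −Corr(V, S) = 0.14.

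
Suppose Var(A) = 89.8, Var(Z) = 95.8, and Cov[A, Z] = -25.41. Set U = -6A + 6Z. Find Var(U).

Var(U) = 8511.12

Var(U) = a²·Var(A) + b²·Var(Z) + 2ab·Cov[A, Z] with a = -6, b = 6.
= (-6)²·89.8 + 6²·95.8 + 2·(-6)·6·(-25.41)
= 3232.8 + 3448.8 + 1829.52 = 8511.12.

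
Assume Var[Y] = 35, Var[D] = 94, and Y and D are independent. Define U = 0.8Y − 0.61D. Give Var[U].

Var[U] = a²·Var[Y] + b²·Var[D] + 2ab·covariance of Y and D with a = 0.8, b = -0.61.
Independence gives covariance of Y and D = 0.
= 0.8²·35 + (-0.61)²·94 + 2·0.8·(-0.61)·0
= 22.4 + 34.9774 + 0 = 57.3774.

Var[U] = 57.3774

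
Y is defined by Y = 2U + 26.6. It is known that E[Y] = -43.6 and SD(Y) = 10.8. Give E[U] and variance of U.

From Y = 2U + 26.6: E[Y] = a·E[U] + b, so E[U] = (E[Y] − b)/a = (-43.6 − 26.6)/2 = -35.1.
variance of Y = 10.8² = 116.64.
variance of Y = a²·variance of U, so variance of U = 116.64/2² = 29.16.

E[U] = -35.1, variance of U = 29.16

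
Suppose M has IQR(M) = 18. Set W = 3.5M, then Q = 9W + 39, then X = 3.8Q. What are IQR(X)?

IQR(W) = |3.5|·18 = 63.
IQR(Q) = |9|·63 = 567.
IQR(X) = |3.8|·567 = 2154.6.

IQR(X) = 2154.6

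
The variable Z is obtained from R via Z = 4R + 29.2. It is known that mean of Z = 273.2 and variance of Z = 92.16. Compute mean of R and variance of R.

From Z = 4R + 29.2: mean of Z = a·mean of R + b, so mean of R = (mean of Z − b)/a = (273.2 − 29.2)/4 = 61.
variance of Z = a²·variance of R, so variance of R = 92.16/4² = 5.76.

mean of R = 61, variance of R = 5.76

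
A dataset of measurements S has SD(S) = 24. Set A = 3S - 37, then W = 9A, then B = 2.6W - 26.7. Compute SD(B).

SD(A) = |3|·24 = 72.
SD(W) = |9|·72 = 648.
SD(B) = |2.6|·648 = 1684.8.

SD(B) = 1684.8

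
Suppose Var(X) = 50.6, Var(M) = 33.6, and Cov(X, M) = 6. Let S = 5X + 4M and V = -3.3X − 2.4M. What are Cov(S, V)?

By bilinearity, Cov(S, V) = ac·Var(X) + bd·Var(M) + (ad+bc)·Cov(X, M), with a=5, b=4, c=-3.3, d=-2.4.
ac·Var(X) = 5·(-3.3)·50.6 = -834.9
bd·Var(M) = 4·(-2.4)·33.6 = -322.56
(ad+bc)·Cov(X, M) = (-25.2)·6 = -151.2
Cov(S, V) = -834.9 + (-322.56) + (-151.2) = -1308.66.

Cov(S, V) = -1308.66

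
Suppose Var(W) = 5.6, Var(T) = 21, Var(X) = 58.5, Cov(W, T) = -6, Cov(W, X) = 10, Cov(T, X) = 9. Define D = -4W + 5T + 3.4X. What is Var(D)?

Var(D) = a²·Var(W) + b²·Var(T) + c²·Var(X) + 2ab·Cov(W, T) + 2ac·Cov(W, X) + 2bc·Cov(T, X), with a = -4, b = 5, c = 3.4.
= 89.6 + 525 + 676.26 + 240 + (-272) + 306
= 1564.86.

Var(D) = 1564.86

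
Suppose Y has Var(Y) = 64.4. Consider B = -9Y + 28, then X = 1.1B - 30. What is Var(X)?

Var(B) = (-9)²·64.4 = 5216.4.
Var(X) = 1.1²·5216.4 = 6311.844.

Var(X) = 6311.844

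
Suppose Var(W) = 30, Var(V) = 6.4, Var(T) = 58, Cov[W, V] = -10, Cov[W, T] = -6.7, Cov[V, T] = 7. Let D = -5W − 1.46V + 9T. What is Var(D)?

Var(D) = a²·Var(W) + b²·Var(V) + c²·Var(T) + 2ab·Cov[W, V] + 2ac·Cov[W, T] + 2bc·Cov[V, T], with a = -5, b = -1.46, c = 9.
= 750 + 13.64224 + 4698 + (-146) + 603 + (-183.96)
= 5734.68224.

Var(D) = 5734.68224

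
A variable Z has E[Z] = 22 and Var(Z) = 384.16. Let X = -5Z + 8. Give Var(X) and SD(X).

Var(X) = 9604, SD(X) = 98

X = -5Z + 8 is linear with a = -5, b = 8.
Var(X) = a²·Var(Z) = (-5)²·384.16 = 9604 (the additive constant 8 does not affect variance).
SD(Z) = √384.16 = 19.6.
SD(X) = |a|·SD(Z) = |-5|·19.6 = 98.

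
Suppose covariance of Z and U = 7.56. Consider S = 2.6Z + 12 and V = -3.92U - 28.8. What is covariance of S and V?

covariance of S and V = -77.05152

covariance of S and V = a·c·covariance of Z and U = 2.6·(-3.92)·7.56 = -77.05152. Additive constants drop out.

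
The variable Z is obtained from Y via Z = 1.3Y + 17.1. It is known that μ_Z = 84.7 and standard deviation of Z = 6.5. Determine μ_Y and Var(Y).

μ_Y = 52, Var(Y) = 25

From Z = 1.3Y + 17.1: μ_Z = a·μ_Y + b, so μ_Y = (μ_Z − b)/a = (84.7 − 17.1)/1.3 = 52.
Var(Z) = 6.5² = 42.25.
Var(Z) = a²·Var(Y), so Var(Y) = 42.25/1.3² = 25.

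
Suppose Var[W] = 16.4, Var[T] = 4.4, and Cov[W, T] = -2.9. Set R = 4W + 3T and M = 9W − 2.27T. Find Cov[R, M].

By bilinearity, Cov[R, M] = ac·Var[W] + bd·Var[T] + (ad+bc)·Cov[W, T], with a=4, b=3, c=9, d=-2.27.
ac·Var[W] = 4·9·16.4 = 590.4
bd·Var[T] = 3·(-2.27)·4.4 = -29.964
(ad+bc)·Cov[W, T] = (17.92)·(-2.9) = -51.968
Cov[R, M] = 590.4 + (-29.964) + (-51.968) = 508.468.

Cov[R, M] = 508.468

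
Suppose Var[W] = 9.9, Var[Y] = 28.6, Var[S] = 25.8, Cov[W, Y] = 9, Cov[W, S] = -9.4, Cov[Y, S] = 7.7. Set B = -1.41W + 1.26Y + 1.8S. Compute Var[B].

Var[B] = a²·Var[W] + b²·Var[Y] + c²·Var[S] + 2ab·Cov[W, Y] + 2ac·Cov[W, S] + 2bc·Cov[Y, S], with a = -1.41, b = 1.26, c = 1.8.
= 19.68219 + 45.40536 + 83.592 + (-31.9788) + 47.7144 + 34.9272
= 199.34235.

Var[B] = 199.34235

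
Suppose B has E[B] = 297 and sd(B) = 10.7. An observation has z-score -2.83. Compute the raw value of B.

B = 266.719

B = E[B] + z·sd(B) = 297 + (-2.83)·10.7 = 266.719.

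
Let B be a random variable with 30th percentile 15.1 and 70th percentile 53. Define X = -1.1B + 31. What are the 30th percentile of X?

30th percentile of X = -27.3

Since a = -1.1 < 0 the transformation is decreasing, reversing order: the 30th percentile of X corresponds to the 70th percentile of B.
So P_{30}(X) = a·P_{70}(B) + b = (-1.1)·53 + 31 = -27.3.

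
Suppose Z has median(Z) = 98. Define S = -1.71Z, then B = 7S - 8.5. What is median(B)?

median(S) = (-1.71)·98 = -167.58.
median(B) = 7·(-167.58) + (-8.5) = -1181.56.

median(B) = -1181.56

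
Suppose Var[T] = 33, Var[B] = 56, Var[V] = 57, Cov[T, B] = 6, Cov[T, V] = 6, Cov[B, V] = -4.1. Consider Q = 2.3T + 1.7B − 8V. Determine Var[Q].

Var[Q] = 3922.05

Var[Q] = a²·Var[T] + b²·Var[B] + c²·Var[V] + 2ab·Cov[T, B] + 2ac·Cov[T, V] + 2bc·Cov[B, V], with a = 2.3, b = 1.7, c = -8.
= 174.57 + 161.84 + 3648 + 46.92 + (-220.8) + 111.52
= 3922.05.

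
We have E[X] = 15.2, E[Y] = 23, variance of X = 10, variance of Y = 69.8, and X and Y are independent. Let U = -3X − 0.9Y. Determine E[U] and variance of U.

E[U] = -66.3, variance of U = 146.538

E[U] = (-3)·E[X] + (-0.9)·E[Y] = (-3)·15.2 + (-0.9)·23 = -66.3.
variance of U = a²·variance of X + b²·variance of Y + 2ab·Cov[X, Y] with a = -3, b = -0.9.
Independence gives Cov[X, Y] = 0.
= (-3)²·10 + (-0.9)²·69.8 + 2·(-3)·(-0.9)·0
= 90 + 56.538 + 0 = 146.538.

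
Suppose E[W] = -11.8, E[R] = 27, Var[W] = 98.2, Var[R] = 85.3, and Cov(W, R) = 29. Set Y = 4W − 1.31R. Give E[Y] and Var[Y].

E[Y] = -82.57, Var[Y] = 1413.66333

E[Y] = 4·E[W] + (-1.31)·E[R] = 4·(-11.8) + (-1.31)·27 = -82.57.
Var[Y] = a²·Var[W] + b²·Var[R] + 2ab·Cov(W, R) with a = 4, b = -1.31.
= 4²·98.2 + (-1.31)²·85.3 + 2·4·(-1.31)·29
= 1571.2 + 146.38333 + (-303.92) = 1413.66333.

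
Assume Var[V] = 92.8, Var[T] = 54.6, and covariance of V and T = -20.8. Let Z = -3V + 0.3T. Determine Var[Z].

Var[Z] = 877.554

Var[Z] = a²·Var[V] + b²·Var[T] + 2ab·covariance of V and T with a = -3, b = 0.3.
= (-3)²·92.8 + 0.3²·54.6 + 2·(-3)·0.3·(-20.8)
= 835.2 + 4.914 + 37.44 = 877.554.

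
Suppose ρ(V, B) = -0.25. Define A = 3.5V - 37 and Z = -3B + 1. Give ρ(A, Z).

Linear rescalings preserve |correlation|; the slopes 3.5 and -3 have opposite signs, so the correlation flips sign: ρ(A, Z) = −ρ(V, B) = 0.25.

ρ(A, Z) = 0.25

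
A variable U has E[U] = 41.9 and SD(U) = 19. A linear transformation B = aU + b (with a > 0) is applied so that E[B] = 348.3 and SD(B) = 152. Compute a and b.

SD(B) = a·SD(U) (a > 0), so a = 152/19 = 8.
E[B] = a·E[U] + b, so b = 348.3 − 8·41.9 = 13.1.

a = 8, b = 13.1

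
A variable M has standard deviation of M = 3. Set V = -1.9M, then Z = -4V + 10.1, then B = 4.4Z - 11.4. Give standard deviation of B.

standard deviation of V = |-1.9|·3 = 5.7.
standard deviation of Z = |-4|·5.7 = 22.8.
standard deviation of B = |4.4|·22.8 = 100.32.

standard deviation of B = 100.32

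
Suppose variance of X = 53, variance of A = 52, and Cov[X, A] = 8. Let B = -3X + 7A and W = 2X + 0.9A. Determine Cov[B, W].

Cov[B, W] = 100

By bilinearity, Cov[B, W] = ac·variance of X + bd·variance of A + (ad+bc)·Cov[X, A], with a=-3, b=7, c=2, d=0.9.
ac·variance of X = (-3)·2·53 = -318
bd·variance of A = 7·0.9·52 = 327.6
(ad+bc)·Cov[X, A] = (11.3)·8 = 90.4
Cov[B, W] = -318 + 327.6 + 90.4 = 100.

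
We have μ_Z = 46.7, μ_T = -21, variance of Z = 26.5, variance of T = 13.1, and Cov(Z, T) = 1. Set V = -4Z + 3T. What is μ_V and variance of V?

μ_V = -249.8, variance of V = 517.9

μ_V = (-4)·μ_Z + 3·μ_T = (-4)·46.7 + 3·(-21) = -249.8.
variance of V = a²·variance of Z + b²·variance of T + 2ab·Cov(Z, T) with a = -4, b = 3.
= (-4)²·26.5 + 3²·13.1 + 2·(-4)·3·1
= 424 + 117.9 + (-24) = 517.9.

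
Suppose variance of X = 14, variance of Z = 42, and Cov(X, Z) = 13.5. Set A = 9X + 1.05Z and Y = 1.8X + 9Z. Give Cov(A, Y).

By bilinearity, Cov(A, Y) = ac·variance of X + bd·variance of Z + (ad+bc)·Cov(X, Z), with a=9, b=1.05, c=1.8, d=9.
ac·variance of X = 9·1.8·14 = 226.8
bd·variance of Z = 1.05·9·42 = 396.9
(ad+bc)·Cov(X, Z) = (82.89)·13.5 = 1119.015
Cov(A, Y) = 226.8 + 396.9 + 1119.015 = 1742.715.

Cov(A, Y) = 1742.715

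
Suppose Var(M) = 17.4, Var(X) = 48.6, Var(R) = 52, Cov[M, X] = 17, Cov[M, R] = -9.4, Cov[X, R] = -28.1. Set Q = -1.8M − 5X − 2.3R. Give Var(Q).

Var(Q) = a²·Var(M) + b²·Var(X) + c²·Var(R) + 2ab·Cov[M, X] + 2ac·Cov[M, R] + 2bc·Cov[X, R], with a = -1.8, b = -5, c = -2.3.
= 56.376 + 1215 + 275.08 + 306 + (-77.832) + (-646.3)
= 1128.324.

Var(Q) = 1128.324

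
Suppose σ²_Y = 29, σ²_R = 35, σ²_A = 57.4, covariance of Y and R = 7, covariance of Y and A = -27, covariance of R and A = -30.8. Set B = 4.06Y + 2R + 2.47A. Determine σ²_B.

σ²_B = 236.06926

σ²_B = a²·σ²_Y + b²·σ²_R + c²·σ²_A + 2ab·covariance of Y and R + 2ac·covariance of Y and A + 2bc·covariance of R and A, with a = 4.06, b = 2, c = 2.47.
= 478.0244 + 140 + 350.19166 + 113.68 + (-541.5228) + (-304.304)
= 236.06926.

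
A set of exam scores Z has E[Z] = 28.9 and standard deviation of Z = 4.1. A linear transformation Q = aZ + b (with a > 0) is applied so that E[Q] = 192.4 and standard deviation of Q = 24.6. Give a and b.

a = 6, b = 19

standard deviation of Q = a·standard deviation of Z (a > 0), so a = 24.6/4.1 = 6.
E[Q] = a·E[Z] + b, so b = 192.4 − 6·28.9 = 19.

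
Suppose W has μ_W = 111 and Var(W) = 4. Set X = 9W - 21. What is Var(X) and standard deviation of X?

X = 9W - 21 is linear with a = 9, b = -21.
Var(X) = a²·Var(W) = 9²·4 = 324 (the additive constant -21 does not affect variance).
standard deviation of W = √4 = 2.
standard deviation of X = |a|·standard deviation of W = |9|·2 = 18.

Var(X) = 324, standard deviation of X = 18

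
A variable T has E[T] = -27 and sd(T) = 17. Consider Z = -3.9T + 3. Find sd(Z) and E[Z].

Z = -3.9T + 3 is linear with a = -3.9, b = 3.
sd(Z) = |a|·sd(T) = |-3.9|·17 = 66.3.
E[Z] = a·E[T] + b = (-3.9)·(-27) + 3 = 108.3.

sd(Z) = 66.3, E[Z] = 108.3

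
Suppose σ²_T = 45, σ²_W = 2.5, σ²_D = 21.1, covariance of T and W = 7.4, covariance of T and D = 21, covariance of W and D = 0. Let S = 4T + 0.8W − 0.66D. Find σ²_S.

σ²_S = a²·σ²_T + b²·σ²_W + c²·σ²_D + 2ab·covariance of T and W + 2ac·covariance of T and D + 2bc·covariance of W and D, with a = 4, b = 0.8, c = -0.66.
= 720 + 1.6 + 9.19116 + 47.36 + (-110.88) + 0
= 667.27116.

σ²_S = 667.27116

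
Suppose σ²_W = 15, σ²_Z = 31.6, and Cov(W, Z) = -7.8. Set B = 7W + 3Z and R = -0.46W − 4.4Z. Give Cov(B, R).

By bilinearity, Cov(B, R) = ac·σ²_W + bd·σ²_Z + (ad+bc)·Cov(W, Z), with a=7, b=3, c=-0.46, d=-4.4.
ac·σ²_W = 7·(-0.46)·15 = -48.3
bd·σ²_Z = 3·(-4.4)·31.6 = -417.12
(ad+bc)·Cov(W, Z) = (-32.18)·(-7.8) = 251.004
Cov(B, R) = -48.3 + (-417.12) + 251.004 = -214.416.

Cov(B, R) = -214.416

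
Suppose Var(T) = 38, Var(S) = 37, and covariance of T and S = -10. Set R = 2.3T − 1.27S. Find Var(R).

Var(R) = 319.1173

Var(R) = a²·Var(T) + b²·Var(S) + 2ab·covariance of T and S with a = 2.3, b = -1.27.
= 2.3²·38 + (-1.27)²·37 + 2·2.3·(-1.27)·(-10)
= 201.02 + 59.6773 + 58.42 = 319.1173.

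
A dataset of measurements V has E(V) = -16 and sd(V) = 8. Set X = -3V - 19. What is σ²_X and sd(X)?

σ²_X = 576, sd(X) = 24

X = -3V - 19 is linear with a = -3, b = -19.
σ²_V = 8² = 64.
σ²_X = a²·σ²_V = (-3)²·64 = 576 (the additive constant -19 does not affect variance).
sd(X) = |a|·sd(V) = |-3|·8 = 24.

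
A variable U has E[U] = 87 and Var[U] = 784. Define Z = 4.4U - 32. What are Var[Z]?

Var[Z] = 15178.24

Z = 4.4U - 32 is linear with a = 4.4, b = -32.
Var[Z] = a²·Var[U] = 4.4²·784 = 15178.24 (the additive constant -32 does not affect variance).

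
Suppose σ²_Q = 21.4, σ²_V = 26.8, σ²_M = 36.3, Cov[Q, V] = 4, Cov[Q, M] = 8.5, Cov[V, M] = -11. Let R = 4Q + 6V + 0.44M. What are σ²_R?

σ²_R = 1478.06768

σ²_R = a²·σ²_Q + b²·σ²_V + c²·σ²_M + 2ab·Cov[Q, V] + 2ac·Cov[Q, M] + 2bc·Cov[V, M], with a = 4, b = 6, c = 0.44.
= 342.4 + 964.8 + 7.02768 + 192 + 29.92 + (-58.08)
= 1478.06768.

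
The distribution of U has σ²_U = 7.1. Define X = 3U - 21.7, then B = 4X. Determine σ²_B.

σ²_X = 3²·7.1 = 63.9.
σ²_B = 4²·63.9 = 1022.4.

σ²_B = 1022.4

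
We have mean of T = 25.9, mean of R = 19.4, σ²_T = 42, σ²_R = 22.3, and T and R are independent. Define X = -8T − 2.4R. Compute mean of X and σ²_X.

mean of X = -253.76, σ²_X = 2816.448

mean of X = (-8)·mean of T + (-2.4)·mean of R = (-8)·25.9 + (-2.4)·19.4 = -253.76.
σ²_X = a²·σ²_T + b²·σ²_R + 2ab·Cov[T, R] with a = -8, b = -2.4.
Independence gives Cov[T, R] = 0.
= (-8)²·42 + (-2.4)²·22.3 + 2·(-8)·(-2.4)·0
= 2688 + 128.448 + 0 = 2816.448.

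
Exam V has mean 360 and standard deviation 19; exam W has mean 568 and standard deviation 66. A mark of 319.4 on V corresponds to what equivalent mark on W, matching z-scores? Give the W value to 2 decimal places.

z = (319.4 − 360)/19 ≈ -2.1368.
W = 568 + z·66 = 568 + (319.4 − 360)·66/19 ≈ 426.97.

W = 426.97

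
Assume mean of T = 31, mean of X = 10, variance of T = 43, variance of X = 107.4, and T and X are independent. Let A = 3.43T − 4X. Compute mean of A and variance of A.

mean of A = 3.43·mean of T + (-4)·mean of X = 3.43·31 + (-4)·10 = 66.33.
variance of A = a²·variance of T + b²·variance of X + 2ab·covariance of T and X with a = 3.43, b = -4.
Independence gives covariance of T and X = 0.
= 3.43²·43 + (-4)²·107.4 + 2·3.43·(-4)·0
= 505.8907 + 1718.4 + 0 = 2224.2907.

mean of A = 66.33, variance of A = 2224.2907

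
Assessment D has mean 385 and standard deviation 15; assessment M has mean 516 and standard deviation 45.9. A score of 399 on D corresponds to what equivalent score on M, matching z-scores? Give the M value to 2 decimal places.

M = 558.84

z = (399 − 385)/15 ≈ 0.9333.
M = 516 + z·45.9 = 516 + (399 − 385)·45.9/15 = 558.84.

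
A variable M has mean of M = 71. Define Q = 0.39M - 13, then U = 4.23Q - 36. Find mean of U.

mean of Q = 0.39·71 + (-13) = 14.69.
mean of U = 4.23·14.69 + (-36) = 26.1387.

mean of U = 26.1387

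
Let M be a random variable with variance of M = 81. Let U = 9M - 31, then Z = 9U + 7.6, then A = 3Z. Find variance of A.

variance of U = 9²·81 = 6561.
variance of Z = 9²·6561 = 531441.
variance of A = 3²·531441 = 4782969.

variance of A = 4782969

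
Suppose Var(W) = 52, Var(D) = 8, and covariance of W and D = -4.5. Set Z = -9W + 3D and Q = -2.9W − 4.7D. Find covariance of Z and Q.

By bilinearity, covariance of Z and Q = ac·Var(W) + bd·Var(D) + (ad+bc)·covariance of W and D, with a=-9, b=3, c=-2.9, d=-4.7.
ac·Var(W) = (-9)·(-2.9)·52 = 1357.2
bd·Var(D) = 3·(-4.7)·8 = -112.8
(ad+bc)·covariance of W and D = (33.6)·(-4.5) = -151.2
covariance of Z and Q = 1357.2 + (-112.8) + (-151.2) = 1093.2.

covariance of Z and Q = 1093.2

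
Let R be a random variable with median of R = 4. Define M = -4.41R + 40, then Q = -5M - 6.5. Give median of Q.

median of M = (-4.41)·4 + 40 = 22.36.
median of Q = (-5)·22.36 + (-6.5) = -118.3.

median of Q = -118.3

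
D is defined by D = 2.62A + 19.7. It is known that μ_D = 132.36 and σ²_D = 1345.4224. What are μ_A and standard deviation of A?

μ_A = 43, standard deviation of A = 14

From D = 2.62A + 19.7: μ_D = a·μ_A + b, so μ_A = (μ_D − b)/a = (132.36 − 19.7)/2.62 = 43.
standard deviation of D = √1345.4224 = 36.68.
standard deviation of D = |a|·standard deviation of A, so standard deviation of A = 36.68/|2.62| = 14.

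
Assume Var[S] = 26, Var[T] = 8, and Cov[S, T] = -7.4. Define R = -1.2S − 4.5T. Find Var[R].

Var[R] = 119.52

Var[R] = a²·Var[S] + b²·Var[T] + 2ab·Cov[S, T] with a = -1.2, b = -4.5.
= (-1.2)²·26 + (-4.5)²·8 + 2·(-1.2)·(-4.5)·(-7.4)
= 37.44 + 162 + (-79.92) = 119.52.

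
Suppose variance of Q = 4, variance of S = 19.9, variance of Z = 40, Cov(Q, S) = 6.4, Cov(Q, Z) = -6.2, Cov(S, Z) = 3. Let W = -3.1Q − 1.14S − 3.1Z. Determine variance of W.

variance of W = 395.97724

variance of W = a²·variance of Q + b²·variance of S + c²·variance of Z + 2ab·Cov(Q, S) + 2ac·Cov(Q, Z) + 2bc·Cov(S, Z), with a = -3.1, b = -1.14, c = -3.1.
= 38.44 + 25.86204 + 384.4 + 45.2352 + (-119.164) + 21.204
= 395.97724.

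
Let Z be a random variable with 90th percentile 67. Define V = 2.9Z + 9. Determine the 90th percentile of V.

90th percentile of V = 203.3

Since a = 2.9 > 0 the transformation is increasing, so the 90th percentile of V = a·(P_{90} of Z) + b = 2.9·67 + 9 = 203.3.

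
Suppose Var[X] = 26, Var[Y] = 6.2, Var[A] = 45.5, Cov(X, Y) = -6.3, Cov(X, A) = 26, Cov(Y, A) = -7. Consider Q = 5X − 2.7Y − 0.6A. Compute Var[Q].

Var[Q] = 702.998

Var[Q] = a²·Var[X] + b²·Var[Y] + c²·Var[A] + 2ab·Cov(X, Y) + 2ac·Cov(X, A) + 2bc·Cov(Y, A), with a = 5, b = -2.7, c = -0.6.
= 650 + 45.198 + 16.38 + 170.1 + (-156) + (-22.68)
= 702.998.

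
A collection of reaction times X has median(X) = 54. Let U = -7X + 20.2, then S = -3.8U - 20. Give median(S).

median(S) = 1339.64

median(U) = (-7)·54 + 20.2 = -357.8.
median(S) = (-3.8)·(-357.8) + (-20) = 1339.64.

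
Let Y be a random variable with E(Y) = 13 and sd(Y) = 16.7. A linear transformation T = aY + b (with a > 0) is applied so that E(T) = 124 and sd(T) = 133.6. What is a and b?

a = 8, b = 20

sd(T) = a·sd(Y) (a > 0), so a = 133.6/16.7 = 8.
E(T) = a·E(Y) + b, so b = 124 − 8·13 = 20.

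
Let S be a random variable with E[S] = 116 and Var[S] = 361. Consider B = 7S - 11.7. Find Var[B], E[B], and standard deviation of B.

B = 7S - 11.7 is linear with a = 7, b = -11.7.
Var[B] = a²·Var[S] = 7²·361 = 17689 (the additive constant -11.7 does not affect variance).
E[B] = a·E[S] + b = 7·116 + (-11.7) = 800.3.
standard deviation of S = √361 = 19.
standard deviation of B = |a|·standard deviation of S = |7|·19 = 133.

Var[B] = 17689, E[B] = 800.3, standard deviation of B = 133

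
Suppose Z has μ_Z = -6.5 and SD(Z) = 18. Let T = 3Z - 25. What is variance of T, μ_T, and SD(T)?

T = 3Z - 25 is linear with a = 3, b = -25.
variance of Z = 18² = 324.
variance of T = a²·variance of Z = 3²·324 = 2916 (the additive constant -25 does not affect variance).
μ_T = a·μ_Z + b = 3·(-6.5) + (-25) = -44.5.
SD(T) = |a|·SD(Z) = |3|·18 = 54.

variance of T = 2916, μ_T = -44.5, SD(T) = 54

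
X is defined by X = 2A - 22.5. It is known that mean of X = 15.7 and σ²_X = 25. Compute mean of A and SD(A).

From X = 2A - 22.5: mean of X = a·mean of A + b, so mean of A = (mean of X − b)/a = (15.7 − (-22.5))/2 = 19.1.
SD(X) = √25 = 5.
SD(X) = |a|·SD(A), so SD(A) = 5/|2| = 2.5.

mean of A = 19.1, SD(A) = 2.5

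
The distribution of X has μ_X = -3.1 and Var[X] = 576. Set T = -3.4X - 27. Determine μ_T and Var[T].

T = -3.4X - 27 is linear with a = -3.4, b = -27.
μ_T = a·μ_X + b = (-3.4)·(-3.1) + (-27) = -16.46.
Var[T] = a²·Var[X] = (-3.4)²·576 = 6658.56 (the additive constant -27 does not affect variance).

μ_T = -16.46, Var[T] = 6658.56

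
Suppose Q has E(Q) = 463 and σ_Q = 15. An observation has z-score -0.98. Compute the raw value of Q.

Q = 448.3

Q = E(Q) + z·σ_Q = 463 + (-0.98)·15 = 448.3.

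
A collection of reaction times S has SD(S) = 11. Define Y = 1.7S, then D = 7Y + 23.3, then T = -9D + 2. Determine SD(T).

SD(Y) = |1.7|·11 = 18.7.
SD(D) = |7|·18.7 = 130.9.
SD(T) = |-9|·130.9 = 1178.1.

SD(T) = 1178.1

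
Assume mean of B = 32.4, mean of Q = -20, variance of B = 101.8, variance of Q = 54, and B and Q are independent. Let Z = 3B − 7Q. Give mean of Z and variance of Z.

mean of Z = 237.2, variance of Z = 3562.2

mean of Z = 3·mean of B + (-7)·mean of Q = 3·32.4 + (-7)·(-20) = 237.2.
variance of Z = a²·variance of B + b²·variance of Q + 2ab·Cov(B, Q) with a = 3, b = -7.
Independence gives Cov(B, Q) = 0.
= 3²·101.8 + (-7)²·54 + 2·3·(-7)·0
= 916.2 + 2646 + 0 = 3562.2.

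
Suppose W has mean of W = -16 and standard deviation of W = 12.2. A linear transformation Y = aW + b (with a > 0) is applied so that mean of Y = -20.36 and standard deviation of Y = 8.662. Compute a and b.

standard deviation of Y = a·standard deviation of W (a > 0), so a = 8.662/12.2 = 0.71.
mean of Y = a·mean of W + b, so b = -20.36 − 0.71·(-16) = -9.

a = 0.71, b = -9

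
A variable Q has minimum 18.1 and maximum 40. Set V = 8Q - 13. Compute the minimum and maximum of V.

min(V) = 131.8, max(V) = 307

a = 8 > 0, so min(V) = a·min(Q)+b = 8·18.1 + (-13) = 131.8 and max(V) = 8·40 + (-13) = 307.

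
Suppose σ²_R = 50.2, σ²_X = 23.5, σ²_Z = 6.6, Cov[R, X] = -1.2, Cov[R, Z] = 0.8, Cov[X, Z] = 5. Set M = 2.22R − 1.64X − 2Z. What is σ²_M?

σ²_M = a²·σ²_R + b²·σ²_X + c²·σ²_Z + 2ab·Cov[R, X] + 2ac·Cov[R, Z] + 2bc·Cov[X, Z], with a = 2.22, b = -1.64, c = -2.
= 247.40568 + 63.2056 + 26.4 + 8.73792 + (-7.104) + 32.8
= 371.4452.

σ²_M = 371.4452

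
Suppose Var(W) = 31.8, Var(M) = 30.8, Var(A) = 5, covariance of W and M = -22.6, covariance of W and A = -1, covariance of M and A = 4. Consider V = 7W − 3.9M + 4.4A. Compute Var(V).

Var(V) = a²·Var(W) + b²·Var(M) + c²·Var(A) + 2ab·covariance of W and M + 2ac·covariance of W and A + 2bc·covariance of M and A, with a = 7, b = -3.9, c = 4.4.
= 1558.2 + 468.468 + 96.8 + 1233.96 + (-61.6) + (-137.28)
= 3158.548.

Var(V) = 3158.548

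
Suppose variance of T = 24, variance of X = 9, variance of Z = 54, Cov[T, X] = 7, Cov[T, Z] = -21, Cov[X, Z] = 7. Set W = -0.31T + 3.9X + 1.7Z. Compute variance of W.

variance of W = a²·variance of T + b²·variance of X + c²·variance of Z + 2ab·Cov[T, X] + 2ac·Cov[T, Z] + 2bc·Cov[X, Z], with a = -0.31, b = 3.9, c = 1.7.
= 2.3064 + 136.89 + 156.06 + (-16.926) + 22.134 + 92.82
= 393.2844.

variance of W = 393.2844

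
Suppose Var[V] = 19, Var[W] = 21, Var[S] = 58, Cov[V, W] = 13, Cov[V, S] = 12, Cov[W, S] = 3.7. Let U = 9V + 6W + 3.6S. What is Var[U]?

Var[U] = 5388.12

Var[U] = a²·Var[V] + b²·Var[W] + c²·Var[S] + 2ab·Cov[V, W] + 2ac·Cov[V, S] + 2bc·Cov[W, S], with a = 9, b = 6, c = 3.6.
= 1539 + 756 + 751.68 + 1404 + 777.6 + 159.84
= 5388.12.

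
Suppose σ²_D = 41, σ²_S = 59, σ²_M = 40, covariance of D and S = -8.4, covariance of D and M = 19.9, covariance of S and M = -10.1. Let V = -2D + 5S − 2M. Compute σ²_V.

σ²_V = a²·σ²_D + b²·σ²_S + c²·σ²_M + 2ab·covariance of D and S + 2ac·covariance of D and M + 2bc·covariance of S and M, with a = -2, b = 5, c = -2.
= 164 + 1475 + 160 + 168 + 159.2 + 202
= 2328.2.

σ²_V = 2328.2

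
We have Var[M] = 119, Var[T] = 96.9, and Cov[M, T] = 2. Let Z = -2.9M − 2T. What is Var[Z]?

Var[Z] = 1411.59

Var[Z] = a²·Var[M] + b²·Var[T] + 2ab·Cov[M, T] with a = -2.9, b = -2.
= (-2.9)²·119 + (-2)²·96.9 + 2·(-2.9)·(-2)·2
= 1000.79 + 387.6 + 23.2 = 1411.59.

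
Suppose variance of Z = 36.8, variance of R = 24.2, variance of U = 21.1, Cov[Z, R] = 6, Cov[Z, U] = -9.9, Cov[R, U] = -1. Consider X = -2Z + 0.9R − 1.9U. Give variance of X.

variance of X = 149.553

variance of X = a²·variance of Z + b²·variance of R + c²·variance of U + 2ab·Cov[Z, R] + 2ac·Cov[Z, U] + 2bc·Cov[R, U], with a = -2, b = 0.9, c = -1.9.
= 147.2 + 19.602 + 76.171 + (-21.6) + (-75.24) + 3.42
= 149.553.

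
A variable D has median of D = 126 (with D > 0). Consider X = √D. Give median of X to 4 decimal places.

√D is monotone on this domain, so median of X = √(126) ≈ 11.225.

median of X = 11.225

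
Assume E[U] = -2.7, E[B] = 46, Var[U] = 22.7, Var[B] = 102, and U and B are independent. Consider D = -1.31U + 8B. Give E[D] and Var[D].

E[D] = 371.537, Var[D] = 6566.95547

E[D] = (-1.31)·E[U] + 8·E[B] = (-1.31)·(-2.7) + 8·46 = 371.537.
Var[D] = a²·Var[U] + b²·Var[B] + 2ab·Cov[U, B] with a = -1.31, b = 8.
Independence gives Cov[U, B] = 0.
= (-1.31)²·22.7 + 8²·102 + 2·(-1.31)·8·0
= 38.95547 + 6528 + 0 = 6566.95547.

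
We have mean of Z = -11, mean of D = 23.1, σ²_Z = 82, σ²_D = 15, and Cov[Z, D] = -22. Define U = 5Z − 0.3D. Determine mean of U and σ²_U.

mean of U = -61.93, σ²_U = 2117.35

mean of U = 5·mean of Z + (-0.3)·mean of D = 5·(-11) + (-0.3)·23.1 = -61.93.
σ²_U = a²·σ²_Z + b²·σ²_D + 2ab·Cov[Z, D] with a = 5, b = -0.3.
= 5²·82 + (-0.3)²·15 + 2·5·(-0.3)·(-22)
= 2050 + 1.35 + 66 = 2117.35.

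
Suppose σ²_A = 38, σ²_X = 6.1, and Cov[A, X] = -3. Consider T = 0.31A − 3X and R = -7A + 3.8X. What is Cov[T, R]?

By bilinearity, Cov[T, R] = ac·σ²_A + bd·σ²_X + (ad+bc)·Cov[A, X], with a=0.31, b=-3, c=-7, d=3.8.
ac·σ²_A = 0.31·(-7)·38 = -82.46
bd·σ²_X = (-3)·3.8·6.1 = -69.54
(ad+bc)·Cov[A, X] = (22.178)·(-3) = -66.534
Cov[T, R] = -82.46 + (-69.54) + (-66.534) = -218.534.

Cov[T, R] = -218.534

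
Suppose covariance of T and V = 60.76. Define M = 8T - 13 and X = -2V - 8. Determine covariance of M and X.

covariance of M and X = a·c·covariance of T and V = 8·(-2)·60.76 = -972.16. Additive constants drop out.

covariance of M and X = -972.16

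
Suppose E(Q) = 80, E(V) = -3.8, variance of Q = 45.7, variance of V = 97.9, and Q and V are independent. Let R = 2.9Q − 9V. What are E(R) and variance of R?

E(R) = 266.2, variance of R = 8314.237

E(R) = 2.9·E(Q) + (-9)·E(V) = 2.9·80 + (-9)·(-3.8) = 266.2.
variance of R = a²·variance of Q + b²·variance of V + 2ab·Cov(Q, V) with a = 2.9, b = -9.
Independence gives Cov(Q, V) = 0.
= 2.9²·45.7 + (-9)²·97.9 + 2·2.9·(-9)·0
= 384.337 + 7929.9 + 0 = 8314.237.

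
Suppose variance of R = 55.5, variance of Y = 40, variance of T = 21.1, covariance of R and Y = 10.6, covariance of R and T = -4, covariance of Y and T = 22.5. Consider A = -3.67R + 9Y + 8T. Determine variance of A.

variance of A = 8112.56795

variance of A = a²·variance of R + b²·variance of Y + c²·variance of T + 2ab·covariance of R and Y + 2ac·covariance of R and T + 2bc·covariance of Y and T, with a = -3.67, b = 9, c = 8.
= 747.52395 + 3240 + 1350.4 + (-700.236) + 234.88 + 3240
= 8112.56795.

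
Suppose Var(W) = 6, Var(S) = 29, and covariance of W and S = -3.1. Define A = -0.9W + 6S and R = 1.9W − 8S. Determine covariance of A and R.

covariance of A and R = -1459.92

By bilinearity, covariance of A and R = ac·Var(W) + bd·Var(S) + (ad+bc)·covariance of W and S, with a=-0.9, b=6, c=1.9, d=-8.
ac·Var(W) = (-0.9)·1.9·6 = -10.26
bd·Var(S) = 6·(-8)·29 = -1392
(ad+bc)·covariance of W and S = (18.6)·(-3.1) = -57.66
covariance of A and R = -10.26 + (-1392) + (-57.66) = -1459.92.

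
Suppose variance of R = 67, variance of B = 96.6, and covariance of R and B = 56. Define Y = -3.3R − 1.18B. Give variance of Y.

variance of Y = 1300.26384

variance of Y = a²·variance of R + b²·variance of B + 2ab·covariance of R and B with a = -3.3, b = -1.18.
= (-3.3)²·67 + (-1.18)²·96.6 + 2·(-3.3)·(-1.18)·56
= 729.63 + 134.50584 + 436.128 = 1300.26384.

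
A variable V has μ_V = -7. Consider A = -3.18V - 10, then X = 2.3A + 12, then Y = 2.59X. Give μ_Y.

μ_A = (-3.18)·(-7) + (-10) = 12.26.
μ_X = 2.3·12.26 + 12 = 40.198.
μ_Y = 2.59·40.198 = 104.11282.

μ_Y = 104.11282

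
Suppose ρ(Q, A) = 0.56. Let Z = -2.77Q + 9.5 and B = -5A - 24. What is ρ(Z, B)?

Linear rescalings preserve correlation up to sign; here the slopes -2.77 and -5 have the same sign, so ρ(Z, B) = ρ(Q, A) = 0.56.

ρ(Z, B) = 0.56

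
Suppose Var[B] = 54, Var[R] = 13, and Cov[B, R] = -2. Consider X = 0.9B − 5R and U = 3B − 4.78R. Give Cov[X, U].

By bilinearity, Cov[X, U] = ac·Var[B] + bd·Var[R] + (ad+bc)·Cov[B, R], with a=0.9, b=-5, c=3, d=-4.78.
ac·Var[B] = 0.9·3·54 = 145.8
bd·Var[R] = (-5)·(-4.78)·13 = 310.7
(ad+bc)·Cov[B, R] = (-19.302)·(-2) = 38.604
Cov[X, U] = 145.8 + 310.7 + 38.604 = 495.104.

Cov[X, U] = 495.104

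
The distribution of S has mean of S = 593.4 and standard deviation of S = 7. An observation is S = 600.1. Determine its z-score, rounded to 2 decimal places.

z = 0.96

z = (S − mean of S) / standard deviation of S = (600.1 − 593.4) / 7 ≈ 0.96.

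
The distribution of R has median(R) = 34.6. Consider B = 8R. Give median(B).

median(B) = 276.8

A linear map preserves order up to sign, so median(B) = a·median(R) + b = 8·34.6 = 276.8.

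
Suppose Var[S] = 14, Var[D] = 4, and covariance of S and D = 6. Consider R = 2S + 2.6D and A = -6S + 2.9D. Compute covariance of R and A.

covariance of R and A = -196.64

By bilinearity, covariance of R and A = ac·Var[S] + bd·Var[D] + (ad+bc)·covariance of S and D, with a=2, b=2.6, c=-6, d=2.9.
ac·Var[S] = 2·(-6)·14 = -168
bd·Var[D] = 2.6·2.9·4 = 30.16
(ad+bc)·covariance of S and D = (-9.8)·6 = -58.8
covariance of R and A = -168 + 30.16 + (-58.8) = -196.64.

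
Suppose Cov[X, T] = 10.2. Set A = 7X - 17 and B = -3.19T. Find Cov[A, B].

Cov[A, B] = a·c·Cov[X, T] = 7·(-3.19)·10.2 = -227.766. Additive constants drop out.

Cov[A, B] = -227.766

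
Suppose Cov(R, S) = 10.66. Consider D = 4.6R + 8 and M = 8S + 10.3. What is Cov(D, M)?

Cov(D, M) = 392.288

Cov(D, M) = a·c·Cov(R, S) = 4.6·8·10.66 = 392.288. Additive constants drop out.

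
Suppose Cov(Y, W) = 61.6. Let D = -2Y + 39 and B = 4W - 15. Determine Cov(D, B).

Cov(D, B) = -492.8

Cov(D, B) = a·c·Cov(Y, W) = (-2)·4·61.6 = -492.8. Additive constants drop out.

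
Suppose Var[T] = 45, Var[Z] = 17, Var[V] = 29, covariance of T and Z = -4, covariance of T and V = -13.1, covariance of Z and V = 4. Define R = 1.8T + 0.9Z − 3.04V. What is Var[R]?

Var[R] = 536.0948

Var[R] = a²·Var[T] + b²·Var[Z] + c²·Var[V] + 2ab·covariance of T and Z + 2ac·covariance of T and V + 2bc·covariance of Z and V, with a = 1.8, b = 0.9, c = -3.04.
= 145.8 + 13.77 + 268.0064 + (-12.96) + 143.3664 + (-21.888)
= 536.0948.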